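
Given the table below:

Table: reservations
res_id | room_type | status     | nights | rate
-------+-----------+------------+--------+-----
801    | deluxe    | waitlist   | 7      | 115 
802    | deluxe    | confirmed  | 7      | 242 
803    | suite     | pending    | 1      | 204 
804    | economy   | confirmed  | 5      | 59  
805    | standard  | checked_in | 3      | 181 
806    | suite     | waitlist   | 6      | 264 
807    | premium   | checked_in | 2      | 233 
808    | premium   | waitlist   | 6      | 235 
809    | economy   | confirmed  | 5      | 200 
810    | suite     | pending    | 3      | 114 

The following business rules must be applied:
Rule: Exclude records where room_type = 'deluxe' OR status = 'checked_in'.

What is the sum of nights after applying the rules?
26

Step 1: Find records where room_type = 'deluxe' OR status = 'checked_in'
Step 2: 4 records match, summing to 19
Step 3: Original sum: 45
Step 4: Remaining sum = 45 - 19 = 26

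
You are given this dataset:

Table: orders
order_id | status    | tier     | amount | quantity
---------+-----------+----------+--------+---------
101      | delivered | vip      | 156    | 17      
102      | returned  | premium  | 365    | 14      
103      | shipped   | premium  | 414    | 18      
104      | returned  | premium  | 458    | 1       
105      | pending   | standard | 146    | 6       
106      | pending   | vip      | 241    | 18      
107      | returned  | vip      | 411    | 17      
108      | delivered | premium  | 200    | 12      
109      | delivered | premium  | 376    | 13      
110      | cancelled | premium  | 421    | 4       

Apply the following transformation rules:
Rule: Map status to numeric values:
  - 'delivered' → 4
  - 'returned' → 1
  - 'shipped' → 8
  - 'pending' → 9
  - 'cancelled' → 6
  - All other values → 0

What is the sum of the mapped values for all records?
47

Step 1: Apply mapping to each record
Step 2: Count by status:
  'delivered': 3 records × 4 = 12
  'returned': 3 records × 1 = 3
  'shipped': 1 records × 8 = 8
  'pending': 2 records × 9 = 18
  'cancelled': 1 records × 6 = 6
Step 3: Sum all mapped values = 47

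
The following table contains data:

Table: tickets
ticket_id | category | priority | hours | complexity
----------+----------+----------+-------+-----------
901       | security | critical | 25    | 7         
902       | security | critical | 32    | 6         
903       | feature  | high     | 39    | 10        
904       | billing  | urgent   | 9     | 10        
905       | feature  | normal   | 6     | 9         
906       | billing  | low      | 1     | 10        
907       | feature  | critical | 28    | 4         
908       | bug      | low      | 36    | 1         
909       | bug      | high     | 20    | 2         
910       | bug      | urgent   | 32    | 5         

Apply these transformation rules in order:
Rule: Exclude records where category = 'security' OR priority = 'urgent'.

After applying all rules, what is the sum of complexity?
36

Step 1: Find records where category = 'security' OR priority = 'urgent'
Step 2: 4 records match, summing to 28
Step 3: Original sum: 64
Step 4: Remaining sum = 64 - 28 = 36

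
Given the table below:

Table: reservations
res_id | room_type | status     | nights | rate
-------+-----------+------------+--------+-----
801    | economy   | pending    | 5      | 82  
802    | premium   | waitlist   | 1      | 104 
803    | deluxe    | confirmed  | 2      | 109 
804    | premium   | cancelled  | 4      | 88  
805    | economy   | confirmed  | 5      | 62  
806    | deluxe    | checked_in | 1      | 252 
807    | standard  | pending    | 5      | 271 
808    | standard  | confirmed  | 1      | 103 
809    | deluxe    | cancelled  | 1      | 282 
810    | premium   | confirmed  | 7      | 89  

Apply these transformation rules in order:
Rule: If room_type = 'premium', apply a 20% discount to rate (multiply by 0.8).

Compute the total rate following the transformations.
1385.8

Step 1: Records with room_type = 'premium' have total rate = 281
Step 2: Apply multiplier: 281 × 0.8 = 224.8
Step 3: Other records total: 1161
Step 4: Final sum = 224.8 + 1161 = 1385.8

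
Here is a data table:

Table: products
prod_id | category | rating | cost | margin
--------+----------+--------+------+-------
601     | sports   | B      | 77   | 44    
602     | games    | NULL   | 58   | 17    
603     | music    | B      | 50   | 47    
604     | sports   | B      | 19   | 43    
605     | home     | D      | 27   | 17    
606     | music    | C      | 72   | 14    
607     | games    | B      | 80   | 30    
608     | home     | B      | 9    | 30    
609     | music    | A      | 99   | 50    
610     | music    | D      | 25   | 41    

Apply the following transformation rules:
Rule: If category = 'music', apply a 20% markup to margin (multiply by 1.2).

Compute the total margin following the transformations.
363.4

Step 1: Records with category = 'music' have total margin = 152
Step 2: Apply multiplier: 152 × 1.2 = 182.4
Step 3: Other records total: 181
Step 4: Final sum = 182.4 + 181 = 363.4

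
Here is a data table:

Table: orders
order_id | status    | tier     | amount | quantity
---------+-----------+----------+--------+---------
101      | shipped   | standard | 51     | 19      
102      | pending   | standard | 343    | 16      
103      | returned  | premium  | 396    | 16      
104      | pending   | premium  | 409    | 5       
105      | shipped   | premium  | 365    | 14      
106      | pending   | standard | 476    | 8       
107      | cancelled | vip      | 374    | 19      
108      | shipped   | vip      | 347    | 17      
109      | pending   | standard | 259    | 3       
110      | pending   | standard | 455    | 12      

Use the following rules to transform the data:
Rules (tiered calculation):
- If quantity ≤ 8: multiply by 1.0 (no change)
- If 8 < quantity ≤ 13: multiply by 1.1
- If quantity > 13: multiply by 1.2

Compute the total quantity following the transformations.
150.4

Step 1: Tier 1 (quantity ≤ 8): 3 records, sum = 16 × 1.0 = 16.0
Step 2: Tier 2 (8 < quantity ≤ 13): 1 records, sum = 12 × 1.1 = 13.2
Step 3: Tier 3 (quantity > 13): 6 records, sum = 101 × 1.2 = 121.2
Step 4: Final sum = 16.0 + 13.2 + 121.2 = 150.4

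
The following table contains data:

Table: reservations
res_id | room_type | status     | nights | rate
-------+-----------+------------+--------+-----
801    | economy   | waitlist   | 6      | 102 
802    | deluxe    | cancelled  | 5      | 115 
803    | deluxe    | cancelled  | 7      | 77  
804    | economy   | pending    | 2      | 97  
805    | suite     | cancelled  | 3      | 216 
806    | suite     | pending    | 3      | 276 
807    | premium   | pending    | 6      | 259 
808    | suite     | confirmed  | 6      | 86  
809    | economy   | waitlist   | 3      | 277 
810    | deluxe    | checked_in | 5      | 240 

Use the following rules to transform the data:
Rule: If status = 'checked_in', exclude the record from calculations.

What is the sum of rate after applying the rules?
1505

Step 1: Identify records where status = 'checked_in'
Step 2: The excluded records sum to 240
Step 3: Original total rate = 1745
Step 4: Remaining total = 1745 - 240 = 1505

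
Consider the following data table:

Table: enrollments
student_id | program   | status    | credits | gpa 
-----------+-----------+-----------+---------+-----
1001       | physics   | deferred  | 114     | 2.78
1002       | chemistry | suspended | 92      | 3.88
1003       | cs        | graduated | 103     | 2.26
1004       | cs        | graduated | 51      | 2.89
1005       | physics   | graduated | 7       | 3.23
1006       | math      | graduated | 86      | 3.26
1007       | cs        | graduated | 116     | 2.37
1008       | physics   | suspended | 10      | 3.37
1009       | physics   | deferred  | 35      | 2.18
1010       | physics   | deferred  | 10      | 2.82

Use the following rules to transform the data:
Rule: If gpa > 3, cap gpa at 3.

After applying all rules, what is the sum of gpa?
27.3

Step 1: 4 records have gpa > 3
Step 2: These records originally summed to 13.74
Step 3: After capping: 4 × 3 = 12
Step 4: Unaffected records sum: 15.3
Step 5: Final sum = 12 + 15.3 = 27.3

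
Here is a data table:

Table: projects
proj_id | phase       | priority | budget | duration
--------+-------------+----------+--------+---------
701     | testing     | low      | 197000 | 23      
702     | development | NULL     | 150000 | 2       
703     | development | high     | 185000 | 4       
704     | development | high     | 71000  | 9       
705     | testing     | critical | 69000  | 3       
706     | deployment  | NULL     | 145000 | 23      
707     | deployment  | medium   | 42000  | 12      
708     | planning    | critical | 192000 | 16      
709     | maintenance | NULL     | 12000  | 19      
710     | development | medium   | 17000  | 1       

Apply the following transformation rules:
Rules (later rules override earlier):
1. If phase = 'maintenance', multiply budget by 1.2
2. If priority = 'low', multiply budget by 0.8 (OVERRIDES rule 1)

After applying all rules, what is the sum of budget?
1043000.0

Step 1: Rule 2 takes priority for records with priority = 'low'
  - 1 records: 197000 × 0.8 = 157600.0
Step 2: Rule 1 applies to remaining records with phase = 'maintenance'
  - 1 records: 12000 × 1.2 = 14400.0
Step 3: Other records unchanged: 871000
Step 4: Final sum = 157600.0 + 14400.0 + 871000 = 1043000.0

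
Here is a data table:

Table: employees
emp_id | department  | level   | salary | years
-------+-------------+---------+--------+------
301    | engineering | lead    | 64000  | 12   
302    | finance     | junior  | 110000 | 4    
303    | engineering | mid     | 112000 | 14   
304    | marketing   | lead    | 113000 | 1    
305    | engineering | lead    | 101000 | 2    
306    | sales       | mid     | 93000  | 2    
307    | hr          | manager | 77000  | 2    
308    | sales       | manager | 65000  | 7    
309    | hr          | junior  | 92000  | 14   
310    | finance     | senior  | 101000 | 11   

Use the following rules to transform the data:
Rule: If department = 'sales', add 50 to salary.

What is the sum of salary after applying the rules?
928100

Step 1: Count records where department = 'sales': 2
Step 2: Total bonus added: 2 × 50 = 100
Step 3: Original sum of salary: 928000
Step 4: Final sum = 928000 + 100 = 928100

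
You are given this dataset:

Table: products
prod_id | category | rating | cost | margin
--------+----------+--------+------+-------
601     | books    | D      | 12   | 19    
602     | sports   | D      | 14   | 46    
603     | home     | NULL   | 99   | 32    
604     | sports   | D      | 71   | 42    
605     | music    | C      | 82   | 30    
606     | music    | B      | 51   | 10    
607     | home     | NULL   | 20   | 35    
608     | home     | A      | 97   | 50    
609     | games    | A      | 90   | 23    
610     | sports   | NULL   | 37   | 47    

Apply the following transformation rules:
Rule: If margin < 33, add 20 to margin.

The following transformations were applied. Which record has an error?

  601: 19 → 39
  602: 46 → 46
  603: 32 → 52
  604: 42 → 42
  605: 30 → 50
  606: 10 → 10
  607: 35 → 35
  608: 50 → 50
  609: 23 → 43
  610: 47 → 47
Record 606 has an error. The correct transformed value should be 30, not 10.

Step 1: Check each record against the rule
Step 2: Record 606 has margin = 10
Step 3: Since 10 < 33, the bonus should have been applied
Step 4: Correct value = 30, but claimed value = 10
Conclusion: Record 606 has the error.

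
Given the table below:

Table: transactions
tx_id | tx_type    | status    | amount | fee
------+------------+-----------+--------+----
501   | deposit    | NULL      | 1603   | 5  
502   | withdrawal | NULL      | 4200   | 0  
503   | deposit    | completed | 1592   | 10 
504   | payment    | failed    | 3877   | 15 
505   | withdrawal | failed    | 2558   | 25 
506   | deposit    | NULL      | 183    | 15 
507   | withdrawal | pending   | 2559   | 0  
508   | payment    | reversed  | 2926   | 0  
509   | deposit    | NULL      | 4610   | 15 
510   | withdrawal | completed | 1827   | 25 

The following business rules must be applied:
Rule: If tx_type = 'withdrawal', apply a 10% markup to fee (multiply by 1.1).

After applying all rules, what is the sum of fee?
115.0

Step 1: Records with tx_type = 'withdrawal' have total fee = 50
Step 2: Apply multiplier: 50 × 1.1 = 55.0
Step 3: Other records total: 60
Step 4: Final sum = 55.0 + 60 = 115.0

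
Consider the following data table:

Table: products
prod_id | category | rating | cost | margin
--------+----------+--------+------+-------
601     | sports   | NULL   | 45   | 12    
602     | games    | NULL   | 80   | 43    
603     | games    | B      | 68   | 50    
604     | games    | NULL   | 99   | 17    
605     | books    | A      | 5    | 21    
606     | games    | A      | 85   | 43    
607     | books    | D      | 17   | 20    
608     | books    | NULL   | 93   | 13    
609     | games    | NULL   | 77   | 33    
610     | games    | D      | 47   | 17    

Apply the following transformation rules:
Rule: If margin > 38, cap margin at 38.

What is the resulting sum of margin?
247

Step 1: 3 records have margin > 38
Step 2: These records originally summed to 136
Step 3: After capping: 3 × 38 = 114
Step 4: Unaffected records sum: 133
Step 5: Final sum = 114 + 133 = 247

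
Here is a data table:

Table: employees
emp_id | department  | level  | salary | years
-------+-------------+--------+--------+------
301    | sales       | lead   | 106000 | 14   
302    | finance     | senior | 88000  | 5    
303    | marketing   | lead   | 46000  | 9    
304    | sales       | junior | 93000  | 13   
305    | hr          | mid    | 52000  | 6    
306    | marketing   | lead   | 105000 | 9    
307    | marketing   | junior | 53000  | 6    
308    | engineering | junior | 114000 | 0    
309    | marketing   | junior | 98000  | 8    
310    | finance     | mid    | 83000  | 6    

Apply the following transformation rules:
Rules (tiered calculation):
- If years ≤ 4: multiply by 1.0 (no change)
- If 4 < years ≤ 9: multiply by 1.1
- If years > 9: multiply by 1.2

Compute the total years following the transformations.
86.3

Step 1: Tier 1 (years ≤ 4): 1 records, sum = 0 × 1.0 = 0.0
Step 2: Tier 2 (4 < years ≤ 9): 7 records, sum = 49 × 1.1 = 53.9
Step 3: Tier 3 (years > 9): 2 records, sum = 27 × 1.2 = 32.4
Step 4: Final sum = 0.0 + 53.9 + 32.4 = 86.3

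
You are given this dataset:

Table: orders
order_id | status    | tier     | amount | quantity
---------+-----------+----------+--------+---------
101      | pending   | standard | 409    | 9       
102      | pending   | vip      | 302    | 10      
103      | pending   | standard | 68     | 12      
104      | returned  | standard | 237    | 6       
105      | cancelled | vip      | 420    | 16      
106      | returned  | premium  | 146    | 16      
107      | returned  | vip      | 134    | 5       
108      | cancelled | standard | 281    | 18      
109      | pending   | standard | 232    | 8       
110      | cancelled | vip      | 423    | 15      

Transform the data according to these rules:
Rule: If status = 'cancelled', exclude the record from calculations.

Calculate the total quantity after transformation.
66

Step 1: Identify records where status = 'cancelled'
Step 2: The excluded records sum to 49
Step 3: Original total quantity = 115
Step 4: Remaining total = 115 - 49 = 66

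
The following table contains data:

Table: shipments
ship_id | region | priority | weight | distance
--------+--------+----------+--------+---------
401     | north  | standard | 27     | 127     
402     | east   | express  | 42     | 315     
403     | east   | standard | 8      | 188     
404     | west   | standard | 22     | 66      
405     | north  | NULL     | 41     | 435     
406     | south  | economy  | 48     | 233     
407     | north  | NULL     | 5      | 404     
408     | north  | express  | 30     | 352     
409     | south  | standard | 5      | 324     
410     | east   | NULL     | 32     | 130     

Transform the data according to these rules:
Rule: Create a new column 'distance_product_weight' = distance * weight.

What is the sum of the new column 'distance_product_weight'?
66994

Step 1: For each record, compute distance * weight
Example calculations:
  127 * 27 = 3429
  315 * 42 = 13230
  188 * 8 = 1504
  ...
Step 2: Sum all derived values
Step 3: Total = 66994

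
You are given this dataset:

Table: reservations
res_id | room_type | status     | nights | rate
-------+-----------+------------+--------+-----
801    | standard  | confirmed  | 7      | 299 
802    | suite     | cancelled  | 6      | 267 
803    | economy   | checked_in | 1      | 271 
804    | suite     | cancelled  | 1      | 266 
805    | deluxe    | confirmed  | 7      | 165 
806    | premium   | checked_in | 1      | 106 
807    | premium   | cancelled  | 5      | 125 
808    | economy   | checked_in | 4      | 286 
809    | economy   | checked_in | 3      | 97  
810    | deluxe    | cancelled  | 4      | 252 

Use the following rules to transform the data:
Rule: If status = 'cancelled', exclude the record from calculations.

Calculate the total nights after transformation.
23

Step 1: Identify records where status = 'cancelled'
Step 2: The excluded records sum to 16
Step 3: Original total nights = 39
Step 4: Remaining total = 39 - 16 = 23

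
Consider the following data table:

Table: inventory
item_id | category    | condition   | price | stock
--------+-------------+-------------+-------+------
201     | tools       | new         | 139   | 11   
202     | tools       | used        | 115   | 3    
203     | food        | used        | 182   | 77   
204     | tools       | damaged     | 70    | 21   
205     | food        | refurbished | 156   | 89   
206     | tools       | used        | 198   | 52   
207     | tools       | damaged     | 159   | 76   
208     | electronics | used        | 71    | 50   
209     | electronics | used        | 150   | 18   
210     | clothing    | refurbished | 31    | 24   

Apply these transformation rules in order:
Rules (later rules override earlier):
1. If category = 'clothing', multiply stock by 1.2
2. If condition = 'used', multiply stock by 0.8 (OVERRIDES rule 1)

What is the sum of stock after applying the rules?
385.8

Step 1: Rule 2 takes priority for records with condition = 'used'
  - 5 records: 200 × 0.8 = 160.0
Step 2: Rule 1 applies to remaining records with category = 'clothing'
  - 1 records: 24 × 1.2 = 28.8
Step 3: Other records unchanged: 197
Step 4: Final sum = 160.0 + 28.8 + 197 = 385.8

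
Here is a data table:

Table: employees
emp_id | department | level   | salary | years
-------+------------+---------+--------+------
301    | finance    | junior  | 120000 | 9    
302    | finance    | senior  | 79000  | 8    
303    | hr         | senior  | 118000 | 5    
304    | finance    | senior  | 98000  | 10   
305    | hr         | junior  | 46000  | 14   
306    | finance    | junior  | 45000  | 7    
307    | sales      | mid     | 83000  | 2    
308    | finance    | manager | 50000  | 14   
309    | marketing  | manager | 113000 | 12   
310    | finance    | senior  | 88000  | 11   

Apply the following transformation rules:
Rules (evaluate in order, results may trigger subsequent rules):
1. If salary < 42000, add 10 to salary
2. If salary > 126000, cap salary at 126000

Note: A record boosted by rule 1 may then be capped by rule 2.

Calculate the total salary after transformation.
840000

Step 1: Apply rule 1 to records with salary < 42000
  - 0 records get bonus of 10
  - Of these, 0 records then exceed 126000 and get capped
Step 2: Apply rule 2 to records with salary > 126000
  - 0 records (original) are capped
Step 3: Calculate final sum = 840000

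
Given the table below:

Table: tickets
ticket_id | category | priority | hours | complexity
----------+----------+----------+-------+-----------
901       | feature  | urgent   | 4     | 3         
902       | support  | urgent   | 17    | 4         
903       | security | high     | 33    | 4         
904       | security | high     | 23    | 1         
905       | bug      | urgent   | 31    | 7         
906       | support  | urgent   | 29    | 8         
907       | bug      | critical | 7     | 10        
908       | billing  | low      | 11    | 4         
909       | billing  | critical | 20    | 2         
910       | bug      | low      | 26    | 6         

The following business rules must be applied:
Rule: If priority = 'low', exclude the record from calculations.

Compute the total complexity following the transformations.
39

Step 1: Identify records where priority = 'low'
Step 2: The excluded records sum to 10
Step 3: Original total complexity = 49
Step 4: Remaining total = 49 - 10 = 39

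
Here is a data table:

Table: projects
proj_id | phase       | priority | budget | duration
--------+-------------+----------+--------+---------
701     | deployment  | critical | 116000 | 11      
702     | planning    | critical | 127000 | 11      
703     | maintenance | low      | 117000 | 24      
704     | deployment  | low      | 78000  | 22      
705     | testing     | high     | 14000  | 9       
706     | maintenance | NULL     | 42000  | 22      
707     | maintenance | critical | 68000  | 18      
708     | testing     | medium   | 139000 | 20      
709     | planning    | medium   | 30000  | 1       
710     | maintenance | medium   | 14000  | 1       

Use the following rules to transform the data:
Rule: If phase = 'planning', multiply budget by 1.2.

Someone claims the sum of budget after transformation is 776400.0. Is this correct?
Yes, the result is correct.

Step 1: Calculate the correct sum after transformation
Step 2: Apply multiplier 1.2 to records where phase = 'planning'
Step 3: Correct result = 776400.0
Step 4: Claimed result = 776400.0
Step 5: 776400.0 = 776400.0 ✓
Conclusion: The claimed result is correct.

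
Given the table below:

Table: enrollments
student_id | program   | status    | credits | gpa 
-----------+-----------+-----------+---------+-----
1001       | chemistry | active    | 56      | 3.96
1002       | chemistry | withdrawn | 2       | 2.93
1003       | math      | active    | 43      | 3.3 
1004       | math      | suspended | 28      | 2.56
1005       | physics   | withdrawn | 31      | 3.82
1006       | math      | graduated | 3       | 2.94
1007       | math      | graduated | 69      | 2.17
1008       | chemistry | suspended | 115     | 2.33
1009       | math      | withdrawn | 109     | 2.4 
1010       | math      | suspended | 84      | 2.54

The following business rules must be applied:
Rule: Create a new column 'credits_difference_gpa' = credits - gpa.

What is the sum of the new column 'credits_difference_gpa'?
511.05

Step 1: For each record, compute credits - gpa
Example calculations:
  56 - 3.96 = 52.04
  2 - 2.93 = -0.93
  43 - 3.3 = 39.7
  ...
Step 2: Sum all derived values
Step 3: Total = 511.05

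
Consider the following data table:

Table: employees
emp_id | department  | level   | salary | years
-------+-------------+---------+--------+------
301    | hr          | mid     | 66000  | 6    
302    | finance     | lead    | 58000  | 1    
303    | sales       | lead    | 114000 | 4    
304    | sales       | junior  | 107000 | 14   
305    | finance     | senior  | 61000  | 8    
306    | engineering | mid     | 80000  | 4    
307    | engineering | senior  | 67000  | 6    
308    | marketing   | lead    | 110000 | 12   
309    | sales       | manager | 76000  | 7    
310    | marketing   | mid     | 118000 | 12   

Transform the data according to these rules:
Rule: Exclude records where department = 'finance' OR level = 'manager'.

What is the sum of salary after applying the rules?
662000

Step 1: Find records where department = 'finance' OR level = 'manager'
Step 2: 3 records match, summing to 195000
Step 3: Original sum: 857000
Step 4: Remaining sum = 857000 - 195000 = 662000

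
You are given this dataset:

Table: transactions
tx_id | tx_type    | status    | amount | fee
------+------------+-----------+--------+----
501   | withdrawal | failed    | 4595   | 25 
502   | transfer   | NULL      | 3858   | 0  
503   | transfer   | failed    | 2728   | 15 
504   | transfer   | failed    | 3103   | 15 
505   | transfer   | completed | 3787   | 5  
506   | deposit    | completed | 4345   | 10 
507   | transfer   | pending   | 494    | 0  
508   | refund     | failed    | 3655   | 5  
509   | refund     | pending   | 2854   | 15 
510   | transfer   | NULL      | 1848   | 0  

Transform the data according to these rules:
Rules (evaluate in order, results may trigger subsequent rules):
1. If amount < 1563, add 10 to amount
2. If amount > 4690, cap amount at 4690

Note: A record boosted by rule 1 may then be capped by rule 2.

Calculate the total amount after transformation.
31277

Step 1: Apply rule 1 to records with amount < 1563
  - 1 records get bonus of 10
  - Of these, 0 records then exceed 4690 and get capped
Step 2: Apply rule 2 to records with amount > 4690
  - 0 records (original) are capped
Step 3: Calculate final sum = 31277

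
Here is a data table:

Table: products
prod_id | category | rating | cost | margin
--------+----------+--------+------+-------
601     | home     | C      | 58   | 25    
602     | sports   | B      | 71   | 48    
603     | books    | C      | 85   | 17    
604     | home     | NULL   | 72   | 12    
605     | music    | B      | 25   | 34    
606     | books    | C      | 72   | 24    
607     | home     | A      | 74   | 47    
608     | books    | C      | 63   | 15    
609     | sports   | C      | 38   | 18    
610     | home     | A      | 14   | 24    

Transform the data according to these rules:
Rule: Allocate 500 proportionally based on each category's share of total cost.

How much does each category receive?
books: 192.31, home: 190.56, music: 21.85, sports: 95.28

Step 1: Calculate total cost = 572
Step 2: Calculate each category's proportion:
  books: 220/572 = 38.46% → 192.31
  home: 218/572 = 38.11% → 190.56
  music: 25/572 = 4.37% → 21.85
  sports: 109/572 = 19.06% → 95.28
Step 3: Verify: sum of allocations ≈ 500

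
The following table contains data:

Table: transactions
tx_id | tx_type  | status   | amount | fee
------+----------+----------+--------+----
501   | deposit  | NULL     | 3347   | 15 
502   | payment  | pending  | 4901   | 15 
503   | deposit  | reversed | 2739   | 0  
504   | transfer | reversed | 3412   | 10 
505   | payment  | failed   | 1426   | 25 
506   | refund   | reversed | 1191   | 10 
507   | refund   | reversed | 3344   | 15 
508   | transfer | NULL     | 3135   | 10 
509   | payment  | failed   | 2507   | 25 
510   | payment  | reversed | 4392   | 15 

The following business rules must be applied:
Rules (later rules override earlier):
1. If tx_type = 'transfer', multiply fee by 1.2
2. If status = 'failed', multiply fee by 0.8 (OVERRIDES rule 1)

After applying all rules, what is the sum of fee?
134.0

Step 1: Rule 2 takes priority for records with status = 'failed'
  - 2 records: 50 × 0.8 = 40.0
Step 2: Rule 1 applies to remaining records with tx_type = 'transfer'
  - 2 records: 20 × 1.2 = 24.0
Step 3: Other records unchanged: 70
Step 4: Final sum = 40.0 + 24.0 + 70 = 134.0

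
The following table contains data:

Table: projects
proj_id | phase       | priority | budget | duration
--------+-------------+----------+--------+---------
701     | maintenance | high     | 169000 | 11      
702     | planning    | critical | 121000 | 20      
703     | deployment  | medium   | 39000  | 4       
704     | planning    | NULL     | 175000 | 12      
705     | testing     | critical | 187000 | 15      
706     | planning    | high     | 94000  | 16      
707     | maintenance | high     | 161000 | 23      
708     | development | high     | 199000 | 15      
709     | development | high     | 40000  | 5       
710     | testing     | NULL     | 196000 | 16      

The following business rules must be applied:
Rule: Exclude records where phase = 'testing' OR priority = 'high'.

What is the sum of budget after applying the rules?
335000

Step 1: Find records where phase = 'testing' OR priority = 'high'
Step 2: 7 records match, summing to 1046000
Step 3: Original sum: 1381000
Step 4: Remaining sum = 1381000 - 1046000 = 335000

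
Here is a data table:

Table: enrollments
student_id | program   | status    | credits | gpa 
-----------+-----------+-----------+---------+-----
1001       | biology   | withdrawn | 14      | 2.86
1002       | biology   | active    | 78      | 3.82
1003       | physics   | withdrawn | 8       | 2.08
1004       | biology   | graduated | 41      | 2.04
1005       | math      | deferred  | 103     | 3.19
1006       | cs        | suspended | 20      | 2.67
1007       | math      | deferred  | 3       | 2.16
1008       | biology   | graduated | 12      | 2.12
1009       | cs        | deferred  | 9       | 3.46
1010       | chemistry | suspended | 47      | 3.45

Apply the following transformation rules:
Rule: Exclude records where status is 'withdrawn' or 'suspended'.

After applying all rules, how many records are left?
6

Step 1: Count records to exclude
  - 2 (withdrawn) + 2 (suspended) = 4 records
Step 2: Total records: 10
Step 3: Remaining = 10 - 4 = 6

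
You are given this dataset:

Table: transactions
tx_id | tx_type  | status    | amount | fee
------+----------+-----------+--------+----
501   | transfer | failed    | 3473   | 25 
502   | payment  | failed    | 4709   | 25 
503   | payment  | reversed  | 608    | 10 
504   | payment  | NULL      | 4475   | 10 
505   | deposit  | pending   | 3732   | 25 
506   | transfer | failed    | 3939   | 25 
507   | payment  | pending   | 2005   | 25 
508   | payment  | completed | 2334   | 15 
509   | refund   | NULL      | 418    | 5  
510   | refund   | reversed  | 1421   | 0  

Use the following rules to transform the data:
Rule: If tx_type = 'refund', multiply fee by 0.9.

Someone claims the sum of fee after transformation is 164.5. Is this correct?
Yes, the result is correct.

Step 1: Calculate the correct sum after transformation
Step 2: Apply multiplier 0.9 to records where tx_type = 'refund'
Step 3: Correct result = 164.5
Step 4: Claimed result = 164.5
Step 5: 164.5 = 164.5 ✓
Conclusion: The claimed result is correct.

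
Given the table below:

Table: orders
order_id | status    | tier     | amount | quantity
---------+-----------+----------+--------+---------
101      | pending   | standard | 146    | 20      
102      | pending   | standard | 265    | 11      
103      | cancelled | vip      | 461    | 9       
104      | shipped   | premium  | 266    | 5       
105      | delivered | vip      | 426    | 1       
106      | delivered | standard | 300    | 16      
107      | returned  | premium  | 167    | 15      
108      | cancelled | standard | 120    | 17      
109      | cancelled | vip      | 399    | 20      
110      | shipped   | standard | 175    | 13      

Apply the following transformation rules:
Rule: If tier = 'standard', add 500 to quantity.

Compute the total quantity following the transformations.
2627

Step 1: Count records where tier = 'standard': 5
Step 2: Total bonus added: 5 × 500 = 2500
Step 3: Original sum of quantity: 127
Step 4: Final sum = 127 + 2500 = 2627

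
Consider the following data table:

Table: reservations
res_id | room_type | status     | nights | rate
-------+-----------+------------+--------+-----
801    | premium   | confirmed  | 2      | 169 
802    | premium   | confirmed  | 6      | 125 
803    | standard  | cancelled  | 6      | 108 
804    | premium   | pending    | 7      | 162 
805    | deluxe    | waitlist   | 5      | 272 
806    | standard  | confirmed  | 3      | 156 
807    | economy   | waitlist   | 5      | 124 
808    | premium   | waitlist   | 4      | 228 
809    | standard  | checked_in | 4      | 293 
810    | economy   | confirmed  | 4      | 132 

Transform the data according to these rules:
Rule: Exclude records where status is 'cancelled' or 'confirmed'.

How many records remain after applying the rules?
5

Step 1: Count records to exclude
  - 1 (cancelled) + 4 (confirmed) = 5 records
Step 2: Total records: 10
Step 3: Remaining = 10 - 5 = 5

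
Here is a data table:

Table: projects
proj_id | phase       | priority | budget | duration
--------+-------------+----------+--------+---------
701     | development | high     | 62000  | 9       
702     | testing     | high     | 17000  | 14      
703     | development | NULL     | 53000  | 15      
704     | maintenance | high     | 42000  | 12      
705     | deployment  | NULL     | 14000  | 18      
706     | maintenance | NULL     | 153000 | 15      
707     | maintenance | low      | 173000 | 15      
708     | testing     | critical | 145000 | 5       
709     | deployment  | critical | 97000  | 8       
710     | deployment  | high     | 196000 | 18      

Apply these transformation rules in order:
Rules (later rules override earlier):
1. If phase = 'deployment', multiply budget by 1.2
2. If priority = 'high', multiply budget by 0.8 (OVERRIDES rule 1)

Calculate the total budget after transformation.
910800.0

Step 1: Rule 2 takes priority for records with priority = 'high'
  - 4 records: 317000 × 0.8 = 253600.0
Step 2: Rule 1 applies to remaining records with phase = 'deployment'
  - 2 records: 111000 × 1.2 = 133200.0
Step 3: Other records unchanged: 524000
Step 4: Final sum = 253600.0 + 133200.0 + 524000 = 910800.0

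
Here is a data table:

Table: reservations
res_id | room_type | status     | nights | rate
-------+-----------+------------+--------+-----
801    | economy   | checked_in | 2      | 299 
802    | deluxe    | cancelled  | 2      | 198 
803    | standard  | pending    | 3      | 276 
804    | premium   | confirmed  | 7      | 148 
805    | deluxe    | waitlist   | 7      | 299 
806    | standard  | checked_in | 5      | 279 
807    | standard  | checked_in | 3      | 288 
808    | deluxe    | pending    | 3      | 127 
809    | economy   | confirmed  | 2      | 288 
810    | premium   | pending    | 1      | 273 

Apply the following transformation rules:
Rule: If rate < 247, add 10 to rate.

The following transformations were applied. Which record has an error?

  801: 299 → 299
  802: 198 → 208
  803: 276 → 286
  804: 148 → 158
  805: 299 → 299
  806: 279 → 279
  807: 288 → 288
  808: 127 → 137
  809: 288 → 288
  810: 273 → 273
Record 803 has an error. The correct transformed value should be 276, not 286.

Step 1: Check each record against the rule
Step 2: Record 803 has rate = 276
Step 3: Since 276 >= 247, the bonus should not have been applied
Step 4: Correct value = 276, but claimed value = 286
Conclusion: Record 803 has the error.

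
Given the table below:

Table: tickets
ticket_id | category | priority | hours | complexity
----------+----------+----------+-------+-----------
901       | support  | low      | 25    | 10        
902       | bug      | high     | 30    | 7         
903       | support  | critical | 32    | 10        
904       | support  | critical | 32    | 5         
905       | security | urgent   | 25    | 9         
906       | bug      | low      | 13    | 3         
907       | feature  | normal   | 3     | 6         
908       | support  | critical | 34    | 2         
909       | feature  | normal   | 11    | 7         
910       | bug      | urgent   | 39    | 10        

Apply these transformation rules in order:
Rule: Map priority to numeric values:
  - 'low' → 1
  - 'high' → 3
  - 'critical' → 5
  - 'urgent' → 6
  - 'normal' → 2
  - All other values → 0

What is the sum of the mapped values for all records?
36

Step 1: Apply mapping to each record
Step 2: Count by status:
  'low': 2 records × 1 = 2
  'high': 1 records × 3 = 3
  'critical': 3 records × 5 = 15
  'urgent': 2 records × 6 = 12
  'normal': 2 records × 2 = 4
Step 3: Sum all mapped values = 36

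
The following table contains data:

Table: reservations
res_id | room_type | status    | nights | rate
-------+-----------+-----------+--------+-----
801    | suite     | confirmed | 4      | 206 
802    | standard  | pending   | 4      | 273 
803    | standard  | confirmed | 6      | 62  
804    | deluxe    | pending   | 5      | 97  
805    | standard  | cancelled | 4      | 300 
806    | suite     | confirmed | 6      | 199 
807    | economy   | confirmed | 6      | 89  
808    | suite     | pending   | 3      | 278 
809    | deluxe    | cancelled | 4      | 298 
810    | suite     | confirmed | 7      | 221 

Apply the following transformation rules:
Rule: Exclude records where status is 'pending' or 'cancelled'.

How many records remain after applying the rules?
5

Step 1: Count records to exclude
  - 3 (pending) + 2 (cancelled) = 5 records
Step 2: Total records: 10
Step 3: Remaining = 10 - 5 = 5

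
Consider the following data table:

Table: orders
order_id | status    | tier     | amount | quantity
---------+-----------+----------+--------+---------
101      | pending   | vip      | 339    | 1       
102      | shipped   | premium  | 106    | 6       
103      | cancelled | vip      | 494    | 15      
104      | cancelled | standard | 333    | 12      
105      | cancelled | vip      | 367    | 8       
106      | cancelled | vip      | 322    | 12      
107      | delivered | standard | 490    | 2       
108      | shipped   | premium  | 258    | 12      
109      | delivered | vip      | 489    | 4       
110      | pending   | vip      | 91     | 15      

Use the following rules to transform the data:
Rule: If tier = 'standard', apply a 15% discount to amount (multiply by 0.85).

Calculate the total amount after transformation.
3165.55

Step 1: Records with tier = 'standard' have total amount = 823
Step 2: Apply multiplier: 823 × 0.85 = 699.55
Step 3: Other records total: 2466
Step 4: Final sum = 699.55 + 2466 = 3165.55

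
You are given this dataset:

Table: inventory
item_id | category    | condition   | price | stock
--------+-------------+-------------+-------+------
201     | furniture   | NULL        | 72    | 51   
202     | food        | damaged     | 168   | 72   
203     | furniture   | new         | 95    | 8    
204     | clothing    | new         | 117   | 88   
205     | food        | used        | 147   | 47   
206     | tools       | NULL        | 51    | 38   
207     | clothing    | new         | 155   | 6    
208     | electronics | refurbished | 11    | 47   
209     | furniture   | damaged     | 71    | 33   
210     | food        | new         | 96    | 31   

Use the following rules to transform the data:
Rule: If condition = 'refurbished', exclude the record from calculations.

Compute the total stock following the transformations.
374

Step 1: Identify records where condition = 'refurbished'
Step 2: The excluded records sum to 47
Step 3: Original total stock = 421
Step 4: Remaining total = 421 - 47 = 374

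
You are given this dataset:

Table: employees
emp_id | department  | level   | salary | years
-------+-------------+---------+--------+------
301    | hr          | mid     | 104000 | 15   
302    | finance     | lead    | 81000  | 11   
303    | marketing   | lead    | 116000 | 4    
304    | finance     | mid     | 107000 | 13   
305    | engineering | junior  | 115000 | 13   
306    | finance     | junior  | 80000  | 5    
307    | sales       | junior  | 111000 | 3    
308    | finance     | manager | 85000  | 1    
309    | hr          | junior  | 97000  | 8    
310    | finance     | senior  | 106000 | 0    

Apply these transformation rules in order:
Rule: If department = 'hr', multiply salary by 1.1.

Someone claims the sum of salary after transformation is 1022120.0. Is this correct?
No, the correct result is 1022100.0.

Step 1: Calculate the correct sum after transformation
Step 2: Apply multiplier 1.1 to records where department = 'hr'
Step 3: Correct result = 1022100.0
Step 4: Claimed result = 1022120.0
Step 5: 1022100.0 ≠ 1022120.0
Conclusion: The claimed result is incorrect. The correct answer is 1022100.0.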